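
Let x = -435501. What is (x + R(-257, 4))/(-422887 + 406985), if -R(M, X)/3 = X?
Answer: 435513/15902 ≈ 27.387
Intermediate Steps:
R(M, X) = -3*X
(x + R(-257, 4))/(-422887 + 406985) = (-435501 - 3*4)/(-422887 + 406985) = (-435501 - 12)/(-15902) = -435513*(-1/15902) = 435513/15902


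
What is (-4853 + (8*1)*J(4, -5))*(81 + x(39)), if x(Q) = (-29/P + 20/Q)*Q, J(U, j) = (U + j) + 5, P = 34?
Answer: -11102763/34 ≈ -3.2655e+5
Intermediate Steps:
J(U, j) = 5 + U + j
x(Q) = Q*(-29/34 + 20/Q) (x(Q) = (-29/34 + 20/Q)*Q = Q*(-29/34 + 20/Q))
(-4853 + (8*1)*J(4, -5))*(81 + x(39)) = (-4853 + (8*1)*(5 + 4 - 5))*(81 + (20 - 29/34*39)) = (-4853 + 8*4)*(81 + (20 - 1131/34)) = (-4853 + 32)*(81 - 451/34) = -4821*2303/34 = -11102763/34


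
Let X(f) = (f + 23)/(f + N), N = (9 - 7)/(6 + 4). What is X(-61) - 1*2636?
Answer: -21083/8 ≈ -2635.4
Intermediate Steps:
N = ⅕ (N = 2/10 = 2*(⅒) = ⅕ ≈ 0.20000)
X(f) = (23 + f)/(⅕ + f) (X(f) = (f + 23)/(f + ⅕) = (23 + f)/(⅕ + f))
X(-61) - 1*2636 = 5*(23 - 61)/(1 + 5*(-61)) - 1*2636 = 5*(-38)/(1 - 305) - 2636 = 5*(-38)/(-304) - 2636 = 5*(-1/304)*(-38) - 2636 = 5/8 - 2636 = -21083/8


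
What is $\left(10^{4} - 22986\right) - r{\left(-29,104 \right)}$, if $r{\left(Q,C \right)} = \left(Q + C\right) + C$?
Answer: $-13165$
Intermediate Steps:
$r{\left(Q,C \right)} = Q + 2 C$ ($r{\left(Q,C \right)} = \left(C + Q\right) + C = Q + 2 C$)
$\left(10^{4} - 22986\right) - r{\left(-29,104 \right)} = \left(10^{4} - 22986\right) - \left(-29 + 2 \cdot 104\right) = \left(10000 - 22986\right) - \left(-29 + 208\right) = -12986 - 179 = -13165$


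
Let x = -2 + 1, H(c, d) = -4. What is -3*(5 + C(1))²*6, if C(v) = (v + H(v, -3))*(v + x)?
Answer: -450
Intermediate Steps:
x = -1
C(v) = (-1 + v)*(-4 + v) (C(v) = (v - 4)*(v - 1) = (-4 + v)*(-1 + v) = (-1 + v)*(-4 + v))
-3*(5 + C(1))²*6 = -3*(5 + (4 + 1² - 5*1))²*6 = -3*(5 + (4 + 1 - 5))²*6 = -3*(5 + 0)²*6 = -3*5²*6 = -3*25*6 = -75*6 = -450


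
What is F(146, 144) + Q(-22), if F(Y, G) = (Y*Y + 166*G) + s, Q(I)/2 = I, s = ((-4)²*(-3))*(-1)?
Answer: 45224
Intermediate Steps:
s = 48 (s = (16*(-3))*(-1) = -48*(-1) = 48)
Q(I) = 2*I
F(Y, G) = 48 + Y² + 166*G (F(Y, G) = (Y*Y + 166*G) + 48 = (Y² + 166*G) + 48 = 48 + Y² + 166*G)
F(146, 144) + Q(-22) = (48 + 146² + 166*144) + 2*(-22) = (48 + 21316 + 23904) - 44 = 45268 - 44 = 45224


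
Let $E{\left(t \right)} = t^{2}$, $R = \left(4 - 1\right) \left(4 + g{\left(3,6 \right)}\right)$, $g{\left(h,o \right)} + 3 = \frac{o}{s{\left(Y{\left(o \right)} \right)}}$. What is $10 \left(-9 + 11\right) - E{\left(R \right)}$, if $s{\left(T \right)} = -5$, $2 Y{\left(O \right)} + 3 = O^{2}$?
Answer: $\frac{491}{25} \approx 19.64$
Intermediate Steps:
$Y{\left(O \right)} = - \frac{3}{2} + \frac{O^{2}}{2}$
$g{\left(h,o \right)} = -3 - \frac{o}{5}$ ($g{\left(h,o \right)} = -3 + \frac{o}{-5} = -3 + o \left(- \frac{1}{5}\right) = -3 - \frac{o}{5}$)
$R = - \frac{3}{5}$ ($R = \left(4 - 1\right) \left(4 - \frac{21}{5}\right) = 3 \left(4 - \frac{21}{5}\right) = 3 \left(- \frac{1}{5}\right) = - \frac{3}{5} \approx -0.6$)
$10 \left(-9 + 11\right) - E{\left(R \right)} = 10 \left(-9 + 11\right) - \left(- \frac{3}{5}\right)^{2} = 10 \cdot 2 - \frac{9}{25} = 20 - \frac{9}{25} = \frac{491}{25}$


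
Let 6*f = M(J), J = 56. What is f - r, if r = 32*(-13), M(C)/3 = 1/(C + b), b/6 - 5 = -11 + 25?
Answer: 141441/340 ≈ 416.00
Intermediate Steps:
b = 114 (b = 30 + 6*(-11 + 25) = 30 + 6*14 = 30 + 84 = 114)
M(C) = 3/(114 + C) (M(C) = 3/(C + 114) = 3/(114 + C))
r = -416
f = 1/340 (f = (3/(114 + 56))/6 = (3/170)/6 = (3*(1/170))/6 = (⅙)*(3/170) = 1/340 ≈ 0.0029412)
f - r = 1/340 - 1*(-416) = 1/340 + 416 = 141441/340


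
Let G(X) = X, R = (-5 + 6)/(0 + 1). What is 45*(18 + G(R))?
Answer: 855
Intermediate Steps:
R = 1 (R = 1/1 = 1*1 = 1)
45*(18 + G(R)) = 45*(18 + 1) = 45*19 = 855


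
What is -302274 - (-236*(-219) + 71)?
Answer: -354029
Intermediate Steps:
-302274 - (-236*(-219) + 71) = -302274 - (51684 + 71) = -302274 - 1*51755 = -302274 - 51755 = -354029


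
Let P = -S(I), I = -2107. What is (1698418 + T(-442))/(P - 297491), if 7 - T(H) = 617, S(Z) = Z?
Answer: -212226/36923 ≈ -5.7478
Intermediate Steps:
T(H) = -610 (T(H) = 7 - 1*617 = 7 - 617 = -610)
P = 2107 (P = -1*(-2107) = 2107)
(1698418 + T(-442))/(P - 297491) = (1698418 - 610)/(2107 - 297491) = 1697808/(-295384) = 1697808*(-1/295384) = -212226/36923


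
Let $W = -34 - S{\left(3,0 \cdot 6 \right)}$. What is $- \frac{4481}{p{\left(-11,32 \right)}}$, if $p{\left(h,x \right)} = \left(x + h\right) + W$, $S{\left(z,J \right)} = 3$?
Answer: $\frac{4481}{16} \approx 280.06$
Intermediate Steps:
$W = -37$ ($W = -34 - 3 = -37$)
$p{\left(h,x \right)} = -37 + h + x$ ($p{\left(h,x \right)} = \left(x + h\right) - 37 = \left(h + x\right) - 37 = -37 + h + x$)
$- \frac{4481}{p{\left(-11,32 \right)}} = - \frac{4481}{-37 - 11 + 32} = - \frac{4481}{-16} = \left(-4481\right) \left(- \frac{1}{16}\right) = \frac{4481}{16}$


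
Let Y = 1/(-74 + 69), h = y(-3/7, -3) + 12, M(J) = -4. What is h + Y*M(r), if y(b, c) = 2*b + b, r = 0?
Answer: 403/35 ≈ 11.514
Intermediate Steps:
y(b, c) = 3*b
h = 75/7 (h = 3*(-3/7) + 12 = -9/7 + 12 = 75/7 ≈ 10.714)
Y = -1/5 (Y = 1/(-5) = -1/5 ≈ -0.20000)
h + Y*M(r) = 75/7 - 1/5*(-4) = 75/7 + 4/5 = 403/35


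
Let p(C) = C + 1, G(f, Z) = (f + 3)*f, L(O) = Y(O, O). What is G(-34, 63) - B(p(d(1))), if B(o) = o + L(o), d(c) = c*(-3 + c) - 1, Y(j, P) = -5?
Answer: 1061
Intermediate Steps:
L(O) = -5
G(f, Z) = f*(3 + f) (G(f, Z) = (3 + f)*f = f*(3 + f))
d(c) = -1 + c*(-3 + c)
p(C) = 1 + C
B(o) = -5 + o (B(o) = o - 5 = -5 + o)
G(-34, 63) - B(p(d(1))) = -34*(3 - 34) - (-5 + (1 + (-1 + 1**2 - 3*1))) = -34*(-31) - (-5 + (1 + (-1 + 1 - 3))) = 1054 - (-5 + (1 - 3)) = 1054 - (-5 - 2) = 1054 - 1*(-7) = 1054 + 7 = 1061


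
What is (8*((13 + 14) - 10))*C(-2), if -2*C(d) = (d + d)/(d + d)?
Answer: -68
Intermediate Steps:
C(d) = -½ (C(d) = -(d + d)/(2*(d + d)) = -2*d/(2*(2*d)) = -2*d*1/(2*d)/2 = -½*1 = -½)
(8*((13 + 14) - 10))*C(-2) = (8*((13 + 14) - 10))*(-½) = (8*(27 - 10))*(-½) = (8*17)*(-½) = 136*(-½) = -68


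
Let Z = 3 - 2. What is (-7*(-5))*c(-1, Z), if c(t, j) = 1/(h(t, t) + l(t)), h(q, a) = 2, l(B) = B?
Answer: 35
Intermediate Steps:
Z = 1
c(t, j) = 1/(2 + t)
(-7*(-5))*c(-1, Z) = (-7*(-5))/(2 - 1) = 35/1 = 35*1 = 35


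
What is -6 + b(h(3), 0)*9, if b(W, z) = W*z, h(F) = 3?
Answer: -6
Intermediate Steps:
-6 + b(h(3), 0)*9 = -6 + (3*0)*9 = -6 + 0*9 = -6 + 0 = -6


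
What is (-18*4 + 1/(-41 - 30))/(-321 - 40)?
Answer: 5113/25631 ≈ 0.19949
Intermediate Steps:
(-18*4 + 1/(-41 - 30))/(-321 - 40) = (-72 + 1/(-71))/(-361) = (-72 - 1/71)*(-1/361) = -5113/71*(-1/361) = 5113/25631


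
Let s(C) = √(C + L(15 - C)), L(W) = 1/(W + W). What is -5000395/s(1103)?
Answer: -40003160*√81604318/2400127 ≈ -1.5056e+5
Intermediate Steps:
L(W) = 1/(2*W)
s(C) = √(C + 1/(2*(15 - C)))
-5000395/s(1103) = -5000395*√2/√(-1/(-15 + 1103) + 2*1103) = -5000395*√2/√(-1/1088 + 2206) = -5000395*8*√81604318/2400127 = -40003160*√81604318/2400127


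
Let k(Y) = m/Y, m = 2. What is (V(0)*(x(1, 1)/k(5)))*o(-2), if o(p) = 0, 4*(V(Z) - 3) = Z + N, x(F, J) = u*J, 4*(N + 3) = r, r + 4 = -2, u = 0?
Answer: 0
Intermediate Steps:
r = -6 (r = -4 - 2 = -6)
N = -9/2 (N = -3 + (1/4)*(-6) = -3 - 3/2 = -9/2 ≈ -4.5000)
x(F, J) = 0 (x(F, J) = 0*J = 0)
V(Z) = 15/8 + Z/4 (V(Z) = 3 + (Z - 9/2)/4 = 3 + (-9/2 + Z)/4 = 3 + (-9/8 + Z/4) = 15/8 + Z/4)
k(Y) = 2/Y
(V(0)*(x(1, 1)/k(5)))*o(-2) = ((15/8 + (1/4)*0)*(0/((2/5))))*0 = ((15/8 + 0)*(0/((2*(1/5)))))*0 = (15*(0/(2/5))/8)*0 = (15*(0*(5/2))/8)*0 = ((15/8)*0)*0 = 0*0 = 0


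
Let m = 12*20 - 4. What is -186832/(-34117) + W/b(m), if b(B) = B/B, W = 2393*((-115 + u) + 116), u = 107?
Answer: 8817520780/34117 ≈ 2.5845e+5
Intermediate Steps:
m = 236 (m = 240 - 4 = 236)
W = 258444 (W = 2393*((-115 + 107) + 116) = 2393*(-8 + 116) = 2393*108 = 258444)
b(B) = 1
-186832/(-34117) + W/b(m) = -186832/(-34117) + 258444/1 = -186832*(-1/34117) + 258444*1 = 186832/34117 + 258444 = 8817520780/34117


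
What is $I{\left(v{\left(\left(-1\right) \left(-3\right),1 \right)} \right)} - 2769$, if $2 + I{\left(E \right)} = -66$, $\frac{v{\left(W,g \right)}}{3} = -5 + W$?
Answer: $-2837$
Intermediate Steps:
$v{\left(W,g \right)} = -15 + 3 W$ ($v{\left(W,g \right)} = 3 \left(-5 + W\right) = -15 + 3 W$)
$I{\left(E \right)} = -68$ ($I{\left(E \right)} = -2 - 66 = -68$)
$I{\left(v{\left(\left(-1\right) \left(-3\right),1 \right)} \right)} - 2769 = -68 - 2769 = -2837$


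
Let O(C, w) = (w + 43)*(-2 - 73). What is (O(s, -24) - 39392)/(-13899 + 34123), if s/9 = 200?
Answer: -40817/20224 ≈ -2.0182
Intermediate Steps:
s = 1800 (s = 9*200 = 1800)
O(C, w) = -3225 - 75*w (O(C, w) = (43 + w)*(-75) = -3225 - 75*w)
(O(s, -24) - 39392)/(-13899 + 34123) = ((-3225 - 75*(-24)) - 39392)/(-13899 + 34123) = ((-3225 + 1800) - 39392)/20224 = (-1425 - 39392)*(1/20224) = -40817*1/20224 = -40817/20224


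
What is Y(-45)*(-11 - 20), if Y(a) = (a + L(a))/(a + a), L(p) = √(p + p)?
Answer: -31/2 + 31*I*√10/30 ≈ -15.5 + 3.2677*I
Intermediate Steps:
L(p) = √2*√p (L(p) = √(2*p) = √2*√p)
Y(a) = (a + √2*√a)/(2*a) (Y(a) = (a + √2*√a)/(a + a) = (a + √2*√a)/((2*a)) = (a + √2*√a)*(1/(2*a)) = (a + √2*√a)/(2*a))
Y(-45)*(-11 - 20) = ((½)*(-45 + √2*√(-45))/(-45))*(-11 - 20) = ((½)*(-1/45)*(-45 + √2*(3*I*√5)))*(-31) = ((½)*(-1/45)*(-45 + 3*I*√10))*(-31) = (½ - I*√10/30)*(-31) = -31/2 + 31*I*√10/30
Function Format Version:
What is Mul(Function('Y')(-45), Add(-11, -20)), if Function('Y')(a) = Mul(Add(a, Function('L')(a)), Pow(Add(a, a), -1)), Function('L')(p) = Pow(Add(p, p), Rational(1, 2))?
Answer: Add(Rational(-31, 2), Mul(Rational(31, 30), I, Pow(10, Rational(1, 2)))) ≈ Add(-15.500, Mul(3.2677, I))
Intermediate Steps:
Function('L')(p) = Mul(Pow(2, Rational(1, 2)), Pow(p, Rational(1, 2))) (Function('L')(p) = Pow(Mul(2, p), Rational(1, 2)) = Mul(Pow(2, Rational(1, 2)), Pow(p, Rational(1, 2))))
Function('Y')(a) = Mul(Rational(1, 2), Pow(a, -1), Add(a, Mul(Pow(2, Rational(1, 2)), Pow(a, Rational(1, 2))))) (Function('Y')(a) = Mul(Add(a, Mul(Pow(2, Rational(1, 2)), Pow(a, Rational(1, 2)))), Pow(Add(a, a), -1)) = Mul(Add(a, Mul(Pow(2, Rational(1, 2)), Pow(a, Rational(1, 2)))), Pow(Mul(2, a), -1)) = Mul(Add(a, Mul(Pow(2, Rational(1, 2)), Pow(a, Rational(1, 2)))), Mul(Rational(1, 2), Pow(a, -1))) = Mul(Rational(1, 2), Pow(a, -1), Add(a, Mul(Pow(2, Rational(1, 2)), Pow(a, Rational(1, 2))))))
Mul(Function('Y')(-45), Add(-11, -20)) = Mul(Mul(Rational(1, 2), Pow(-45, -1), Add(-45, Mul(Pow(2, Rational(1, 2)), Pow(-45, Rational(1, 2))))), Add(-11, -20)) = Mul(Mul(Rational(1, 2), Rational(-1, 45), Add(-45, Mul(Pow(2, Rational(1, 2)), Mul(3, I, Pow(5, Rational(1, 2)))))), -31) = Mul(Mul(Rational(1, 2), Rational(-1, 45), Add(-45, Mul(3, I, Pow(10, Rational(1, 2))))), -31) = Mul(Add(Rational(1, 2), Mul(Rational(-1, 30), I, Pow(10, Rational(1, 2)))), -31) = Add(Rational(-31, 2), Mul(Rational(31, 30), I, Pow(10, Rational(1, 2))))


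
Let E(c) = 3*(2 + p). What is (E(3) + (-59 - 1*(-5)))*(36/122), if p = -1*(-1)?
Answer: -810/61 ≈ -13.279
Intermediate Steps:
p = 1
E(c) = 9 (E(c) = 3*(2 + 1) = 3*3 = 9)
(E(3) + (-59 - 1*(-5)))*(36/122) = (9 + (-59 - 1*(-5)))*(36/122) = (9 + (-59 + 5))*(36*(1/122)) = (9 - 54)*(18/61) = -45*18/61 = -810/61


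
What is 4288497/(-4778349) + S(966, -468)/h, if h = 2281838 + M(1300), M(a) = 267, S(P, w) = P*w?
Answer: -568906413757/519271149745 ≈ -1.0956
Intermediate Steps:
h = 2282105 (h = 2281838 + 267 = 2282105)
4288497/(-4778349) + S(966, -468)/h = 4288497/(-4778349) + (966*(-468))/2282105 = 4288497*(-1/4778349) - 452088*1/2282105 = -1429499/1592783 - 64584/326015 = -568906413757/519271149745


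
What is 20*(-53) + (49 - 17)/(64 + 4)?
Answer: -18012/17 ≈ -1059.5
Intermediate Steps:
20*(-53) + (49 - 17)/(64 + 4) = -1060 + 32/68 = -1060 + 32*(1/68) = -1060 + 8/17 = -18012/17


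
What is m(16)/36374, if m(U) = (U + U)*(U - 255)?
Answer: -3824/18187 ≈ -0.21026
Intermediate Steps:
m(U) = 2*U*(-255 + U) (m(U) = (2*U)*(-255 + U) = 2*U*(-255 + U))
m(16)/36374 = (2*16*(-255 + 16))/36374 = (2*16*(-239))*(1/36374) = -7648*1/36374 = -3824/18187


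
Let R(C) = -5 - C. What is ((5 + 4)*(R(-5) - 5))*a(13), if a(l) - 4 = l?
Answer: -765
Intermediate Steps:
a(l) = 4 + l
((5 + 4)*(R(-5) - 5))*a(13) = ((5 + 4)*((-5 - 1*(-5)) - 5))*(4 + 13) = (9*((-5 + 5) - 5))*17 = (9*(0 - 5))*17 = (9*(-5))*17 = -45*17 = -765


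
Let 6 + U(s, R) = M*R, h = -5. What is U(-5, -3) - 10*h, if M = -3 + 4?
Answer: 41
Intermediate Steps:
M = 1
U(s, R) = -6 + R (U(s, R) = -6 + 1*R = -6 + R)
U(-5, -3) - 10*h = (-6 - 3) - 10*(-5) = -9 + 50 = 41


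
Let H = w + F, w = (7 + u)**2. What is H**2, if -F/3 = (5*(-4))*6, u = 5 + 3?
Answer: 342225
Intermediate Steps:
u = 8
w = 225 (w = (7 + 8)**2 = 15**2 = 225)
F = 360 (F = -3*5*(-4)*6 = -(-60)*6 = -3*(-120) = 360)
H = 585 (H = 225 + 360 = 585)
H**2 = 585**2 = 342225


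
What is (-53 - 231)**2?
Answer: 80656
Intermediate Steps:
(-53 - 231)**2 = (-284)**2 = 80656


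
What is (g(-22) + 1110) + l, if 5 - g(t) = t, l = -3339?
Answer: -2202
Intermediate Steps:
g(t) = 5 - t
(g(-22) + 1110) + l = ((5 - 1*(-22)) + 1110) - 3339 = ((5 + 22) + 1110) - 3339 = (27 + 1110) - 3339 = 1137 - 3339 = -2202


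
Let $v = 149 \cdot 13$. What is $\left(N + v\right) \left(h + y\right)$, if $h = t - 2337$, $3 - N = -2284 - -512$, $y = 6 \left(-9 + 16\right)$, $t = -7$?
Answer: $-8545024$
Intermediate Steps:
$y = 42$ ($y = 6 \cdot 7 = 42$)
$N = 1775$ ($N = 3 - \left(-2284 - -512\right) = 3 - \left(-2284 + 512\right) = 3 - -1772 = 3 + 1772 = 1775$)
$v = 1937$
$h = -2344$ ($h = -7 - 2337 = -2344$)
$\left(N + v\right) \left(h + y\right) = \left(1775 + 1937\right) \left(-2344 + 42\right) = 3712 \left(-2302\right) = -8545024$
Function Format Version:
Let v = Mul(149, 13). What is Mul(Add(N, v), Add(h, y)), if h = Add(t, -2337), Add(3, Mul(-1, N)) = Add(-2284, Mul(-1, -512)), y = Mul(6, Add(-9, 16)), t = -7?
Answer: -8545024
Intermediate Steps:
y = 42 (y = Mul(6, 7) = 42)
N = 1775 (N = Add(3, Mul(-1, Add(-2284, Mul(-1, -512)))) = Add(3, Mul(-1, Add(-2284, 512))) = Add(3, Mul(-1, -1772)) = Add(3, 1772) = 1775)
v = 1937
h = -2344 (h = Add(-7, -2337) = -2344)
Mul(Add(N, v), Add(h, y)) = Mul(Add(1775, 1937), Add(-2344, 42)) = Mul(3712, -2302) = -8545024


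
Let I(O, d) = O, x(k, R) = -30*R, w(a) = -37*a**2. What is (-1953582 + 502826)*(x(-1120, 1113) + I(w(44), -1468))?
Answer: 152361296632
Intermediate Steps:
(-1953582 + 502826)*(x(-1120, 1113) + I(w(44), -1468)) = (-1953582 + 502826)*(-30*1113 - 37*44**2) = -1450756*(-33390 - 37*1936) = -1450756*(-33390 - 71632) = -1450756*(-105022) = 152361296632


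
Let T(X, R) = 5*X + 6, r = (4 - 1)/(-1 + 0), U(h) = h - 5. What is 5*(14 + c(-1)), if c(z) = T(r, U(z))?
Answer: 25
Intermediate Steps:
U(h) = -5 + h
r = -3 (r = 3/(-1) = 3*(-1) = -3)
T(X, R) = 6 + 5*X
c(z) = -9 (c(z) = 6 + 5*(-3) = 6 - 15 = -9)
5*(14 + c(-1)) = 5*(14 - 9) = 5*5 = 25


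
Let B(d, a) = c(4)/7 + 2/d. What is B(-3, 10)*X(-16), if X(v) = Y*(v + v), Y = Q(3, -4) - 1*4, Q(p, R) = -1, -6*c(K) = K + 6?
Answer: -3040/21 ≈ -144.76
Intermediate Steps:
c(K) = -1 - K/6 (c(K) = -(K + 6)/6 = -(6 + K)/6 = -1 - K/6)
Y = -5 (Y = -1 - 1*4 = -1 - 4 = -5)
B(d, a) = -5/21 + 2/d (B(d, a) = (-1 - ⅙*4)/7 + 2/d = (-1 - ⅔)*(⅐) + 2/d = -5/3*⅐ + 2/d = -5/21 + 2/d)
X(v) = -10*v (X(v) = -5*(v + v) = -10*v)
B(-3, 10)*X(-16) = (-5/21 + 2/(-3))*(-10*(-16)) = (-5/21 + 2*(-⅓))*160 = (-5/21 - ⅔)*160 = -19/21*160 = -3040/21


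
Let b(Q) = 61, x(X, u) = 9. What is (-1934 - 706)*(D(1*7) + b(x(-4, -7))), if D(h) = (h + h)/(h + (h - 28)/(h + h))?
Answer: -167760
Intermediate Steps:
D(h) = 2*h/(h + (-28 + h)/(2*h)) (D(h) = (2*h)/(h + (-28 + h)/((2*h))) = (2*h)/(h + (-28 + h)*(1/(2*h))) = (2*h)/(h + (-28 + h)/(2*h)) = 2*h/(h + (-28 + h)/(2*h)))
(-1934 - 706)*(D(1*7) + b(x(-4, -7))) = (-1934 - 706)*(4*(1*7)²/(-28 + 1*7 + 2*(1*7)²) + 61) = -2640*(4*7²/(-28 + 7 + 2*7²) + 61) = -2640*(4*49/(-28 + 7 + 2*49) + 61) = -2640*(4*49/(-28 + 7 + 98) + 61) = -2640*(4*49/77 + 61) = -2640*(4*49*(1/77) + 61) = -2640*(28/11 + 61) = -2640*699/11 = -167760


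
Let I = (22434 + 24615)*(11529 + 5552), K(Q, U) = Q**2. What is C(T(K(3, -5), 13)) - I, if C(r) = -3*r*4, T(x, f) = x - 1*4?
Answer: -803644029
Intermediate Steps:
T(x, f) = -4 + x (T(x, f) = x - 4 = -4 + x)
C(r) = -12*r
I = 803643969 (I = 47049*17081 = 803643969)
C(T(K(3, -5), 13)) - I = -12*(-4 + 3**2) - 1*803643969 = -12*(-4 + 9) - 803643969 = -12*5 - 803643969 = -60 - 803643969 = -803644029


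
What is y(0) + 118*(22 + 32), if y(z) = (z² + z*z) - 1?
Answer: 6371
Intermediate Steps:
y(z) = -1 + 2*z² (y(z) = (z² + z²) - 1 = 2*z² - 1 = -1 + 2*z²)
y(0) + 118*(22 + 32) = (-1 + 2*0²) + 118*(22 + 32) = (-1 + 2*0) + 118*54 = (-1 + 0) + 6372 = -1 + 6372 = 6371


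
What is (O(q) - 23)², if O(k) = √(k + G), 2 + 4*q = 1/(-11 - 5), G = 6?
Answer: 34207/64 - 69*√39/4 ≈ 426.76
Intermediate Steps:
q = -33/64 (q = -½ + 1/(4*(-11 - 5)) = -½ + (¼)/(-16) = -½ + (¼)*(-1/16) = -½ - 1/64 = -33/64 ≈ -0.51563)
O(k) = √(6 + k) (O(k) = √(k + 6) = √(6 + k))
(O(q) - 23)² = (√(6 - 33/64) - 23)² = (√(351/64) - 23)² = (3*√39/8 - 23)² = (-23 + 3*√39/8)²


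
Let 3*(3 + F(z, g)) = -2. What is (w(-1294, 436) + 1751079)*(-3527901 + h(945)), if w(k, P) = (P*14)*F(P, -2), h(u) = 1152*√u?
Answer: -6098674226931 + 5974379136*√105 ≈ -6.0375e+12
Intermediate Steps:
F(z, g) = -11/3 (F(z, g) = -3 + (⅓)*(-2) = -3 - ⅔ = -11/3)
w(k, P) = -154*P/3 (w(k, P) = (P*14)*(-11/3) = (14*P)*(-11/3) = -154*P/3)
(w(-1294, 436) + 1751079)*(-3527901 + h(945)) = (-154/3*436 + 1751079)*(-3527901 + 1152*√945) = (-67144/3 + 1751079)*(-3527901 + 1152*(3*√105)) = 5186093*(-3527901 + 3456*√105)/3 = -6098674226931 + 5974379136*√105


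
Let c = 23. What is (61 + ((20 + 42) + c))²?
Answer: 21316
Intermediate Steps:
(61 + ((20 + 42) + c))² = (61 + ((20 + 42) + 23))² = (61 + (62 + 23))² = (61 + 85)² = 146² = 21316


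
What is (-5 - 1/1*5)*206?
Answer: -2060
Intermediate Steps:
(-5 - 1/1*5)*206 = (-5 - 1*1*5)*206 = (-5 - 1*5)*206 = (-5 - 5)*206 = -10*206 = -2060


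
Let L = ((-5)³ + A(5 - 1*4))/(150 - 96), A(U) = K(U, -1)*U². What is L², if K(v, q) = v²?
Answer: 3844/729 ≈ 5.2730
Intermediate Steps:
A(U) = U⁴ (A(U) = U²*U² = U⁴)
L = -62/27 (L = ((-5)³ + (5 - 1*4)⁴)/(150 - 96) = (-125 + (5 - 4)⁴)/54 = (-125 + 1⁴)*(1/54) = (-125 + 1)*(1/54) = -124*1/54 = -62/27 ≈ -2.2963)
L² = (-62/27)² = 3844/729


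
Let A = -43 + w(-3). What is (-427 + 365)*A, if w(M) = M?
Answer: 2852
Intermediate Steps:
A = -46 (A = -43 - 3 = -46)
(-427 + 365)*A = (-427 + 365)*(-46) = -62*(-46) = 2852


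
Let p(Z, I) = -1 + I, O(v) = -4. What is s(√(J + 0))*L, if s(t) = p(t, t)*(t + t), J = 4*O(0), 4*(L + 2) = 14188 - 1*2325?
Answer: -94840 - 23710*I ≈ -94840.0 - 23710.0*I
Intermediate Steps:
L = 11855/4 (L = -2 + (14188 - 1*2325)/4 = -2 + (14188 - 2325)/4 = -2 + (¼)*11863 = -2 + 11863/4 = 11855/4 ≈ 2963.8)
J = -16 (J = 4*(-4) = -16)
s(t) = 2*t*(-1 + t) (s(t) = (-1 + t)*(t + t) = (-1 + t)*(2*t) = 2*t*(-1 + t))
s(√(J + 0))*L = (2*√(-16 + 0)*(-1 + √(-16 + 0)))*(11855/4) = (2*√(-16)*(-1 + √(-16)))*(11855/4) = (2*(4*I)*(-1 + 4*I))*(11855/4) = (8*I*(-1 + 4*I))*(11855/4) = 23710*I*(-1 + 4*I)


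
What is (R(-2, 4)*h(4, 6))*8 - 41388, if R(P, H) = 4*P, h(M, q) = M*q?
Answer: -42924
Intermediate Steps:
(R(-2, 4)*h(4, 6))*8 - 41388 = ((4*(-2))*(4*6))*8 - 41388 = -8*24*8 - 41388 = -192*8 - 41388 = -1536 - 41388 = -42924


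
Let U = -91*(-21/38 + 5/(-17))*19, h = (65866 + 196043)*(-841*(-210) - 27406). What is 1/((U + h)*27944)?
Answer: 17/18563864890365172 ≈ 9.1576e-16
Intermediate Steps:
h = 39077870436 (h = 261909*(176610 - 27406) = 261909*149204 = 39077870436)
U = 49777/34 (U = -91*(-21*1/38 + 5*(-1/17))*19 = -91*(-21/38 - 5/17)*19 = -91*(-547/646)*19 = (49777/646)*19 = 49777/34 ≈ 1464.0)
1/((U + h)*27944) = 1/((49777/34 + 39077870436)*27944) = (1/27944)/(1328647644601/34) = (34/1328647644601)*(1/27944) = 17/18563864890365172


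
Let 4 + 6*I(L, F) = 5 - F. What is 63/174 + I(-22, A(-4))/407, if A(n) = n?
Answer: 12893/35409 ≈ 0.36412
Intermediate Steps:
I(L, F) = ⅙ - F/6 (I(L, F) = -⅔ + (5 - F)/6 = -⅔ + (⅚ - F/6) = ⅙ - F/6)
63/174 + I(-22, A(-4))/407 = 63/174 + (⅙ - ⅙*(-4))/407 = 63*(1/174) + (⅙ + ⅔)*(1/407) = 21/58 + (⅚)*(1/407) = 21/58 + 5/2442 = 12893/35409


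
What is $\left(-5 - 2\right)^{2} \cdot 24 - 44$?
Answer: $1132$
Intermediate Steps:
$\left(-5 - 2\right)^{2} \cdot 24 - 44 = \left(-7\right)^{2} \cdot 24 - 44 = 49 \cdot 24 - 44 = 1176 - 44 = 1132$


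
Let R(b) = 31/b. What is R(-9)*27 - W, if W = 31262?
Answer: -31355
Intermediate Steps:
R(-9)*27 - W = (31/(-9))*27 - 1*31262 = (31*(-⅑))*27 - 31262 = -31/9*27 - 31262 = -93 - 31262 = -31355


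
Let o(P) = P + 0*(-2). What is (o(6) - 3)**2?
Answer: 9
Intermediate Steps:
o(P) = P (o(P) = P + 0 = P)
(o(6) - 3)**2 = (6 - 3)**2 = 3**2 = 9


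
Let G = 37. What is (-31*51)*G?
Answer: -58497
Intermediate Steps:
(-31*51)*G = -31*51*37 = -1581*37 = -58497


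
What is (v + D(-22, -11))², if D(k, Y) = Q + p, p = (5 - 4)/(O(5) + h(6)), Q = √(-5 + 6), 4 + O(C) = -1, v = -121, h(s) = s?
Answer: 14161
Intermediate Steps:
O(C) = -5 (O(C) = -4 - 1 = -5)
Q = 1 (Q = √1 = 1)
p = 1 (p = (5 - 4)/(-5 + 6) = 1/1 = 1*1 = 1)
D(k, Y) = 2 (D(k, Y) = 1 + 1 = 2)
(v + D(-22, -11))² = (-121 + 2)² = (-119)² = 14161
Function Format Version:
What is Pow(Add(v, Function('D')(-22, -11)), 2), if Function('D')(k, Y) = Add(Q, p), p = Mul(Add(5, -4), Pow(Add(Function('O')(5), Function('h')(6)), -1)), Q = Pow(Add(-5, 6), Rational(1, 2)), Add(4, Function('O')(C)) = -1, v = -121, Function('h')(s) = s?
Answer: 14161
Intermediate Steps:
Function('O')(C) = -5 (Function('O')(C) = Add(-4, -1) = -5)
Q = 1 (Q = Pow(1, Rational(1, 2)) = 1)
p = 1 (p = Mul(Add(5, -4), Pow(Add(-5, 6), -1)) = Mul(1, Pow(1, -1)) = Mul(1, 1) = 1)
Function('D')(k, Y) = 2 (Function('D')(k, Y) = Add(1, 1) = 2)
Pow(Add(v, Function('D')(-22, -11)), 2) = Pow(Add(-121, 2), 2) = Pow(-119, 2) = 14161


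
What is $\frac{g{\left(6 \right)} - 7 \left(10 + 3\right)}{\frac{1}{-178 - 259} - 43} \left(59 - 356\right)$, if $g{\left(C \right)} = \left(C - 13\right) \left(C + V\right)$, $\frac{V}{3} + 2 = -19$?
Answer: $\frac{370139}{174} \approx 2127.2$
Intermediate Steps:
$V = -63$ ($V = -6 + 3 \left(-19\right) = -6 - 57 = -63$)
$g{\left(C \right)} = \left(-63 + C\right) \left(-13 + C\right)$ ($g{\left(C \right)} = \left(C - 13\right) \left(C - 63\right) = \left(-13 + C\right) \left(-63 + C\right) = \left(-63 + C\right) \left(-13 + C\right)$)
$\frac{g{\left(6 \right)} - 7 \left(10 + 3\right)}{\frac{1}{-178 - 259} - 43} \left(59 - 356\right) = \frac{\left(819 + 6^{2} - 456\right) - 7 \left(10 + 3\right)}{\frac{1}{-178 - 259} - 43} \left(59 - 356\right) = \frac{\left(819 + 36 - 456\right) - 91}{\frac{1}{-437} - 43} \left(59 - 356\right) = \frac{399 - 91}{- \frac{1}{437} - 43} \left(-297\right) = \frac{308}{- \frac{18792}{437}} \left(-297\right) = 308 \left(- \frac{437}{18792}\right) \left(-297\right) = \left(- \frac{33649}{4698}\right) \left(-297\right) = \frac{370139}{174}$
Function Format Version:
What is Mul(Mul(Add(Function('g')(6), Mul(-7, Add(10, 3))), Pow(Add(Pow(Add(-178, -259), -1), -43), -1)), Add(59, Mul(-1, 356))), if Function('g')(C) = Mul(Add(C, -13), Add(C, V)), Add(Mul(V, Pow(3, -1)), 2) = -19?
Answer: Rational(370139, 174) ≈ 2127.2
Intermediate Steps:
V = -63 (V = Add(-6, Mul(3, -19)) = Add(-6, -57) = -63)
Function('g')(C) = Mul(Add(-63, C), Add(-13, C)) (Function('g')(C) = Mul(Add(C, -13), Add(C, -63)) = Mul(Add(-13, C), Add(-63, C)) = Mul(Add(-63, C), Add(-13, C)))
Mul(Mul(Add(Function('g')(6), Mul(-7, Add(10, 3))), Pow(Add(Pow(Add(-178, -259), -1), -43), -1)), Add(59, Mul(-1, 356))) = Mul(Mul(Add(Add(819, Pow(6, 2), Mul(-76, 6)), Mul(-7, Add(10, 3))), Pow(Add(Pow(Add(-178, -259), -1), -43), -1)), Add(59, Mul(-1, 356))) = Mul(Mul(Add(Add(819, 36, -456), Mul(-7, 13)), Pow(Add(Pow(-437, -1), -43), -1)), Add(59, -356)) = Mul(Mul(Add(399, -91), Pow(Add(Rational(-1, 437), -43), -1)), -297) = Mul(Mul(308, Pow(Rational(-18792, 437), -1)), -297) = Mul(Mul(308, Rational(-437, 18792)), -297) = Mul(Rational(-33649, 4698), -297) = Rational(370139, 174)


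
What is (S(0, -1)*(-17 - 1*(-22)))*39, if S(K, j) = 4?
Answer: 780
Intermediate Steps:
(S(0, -1)*(-17 - 1*(-22)))*39 = (4*(-17 - 1*(-22)))*39 = (4*(-17 + 22))*39 = (4*5)*39 = 20*39 = 780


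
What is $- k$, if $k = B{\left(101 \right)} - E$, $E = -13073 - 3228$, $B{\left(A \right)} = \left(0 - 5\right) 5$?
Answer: $-16276$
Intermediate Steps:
$B{\left(A \right)} = -25$ ($B{\left(A \right)} = \left(-5\right) 5 = -25$)
$E = -16301$
$k = 16276$ ($k = -25 - -16301 = -25 + 16301 = 16276$)
$- k = \left(-1\right) 16276 = -16276$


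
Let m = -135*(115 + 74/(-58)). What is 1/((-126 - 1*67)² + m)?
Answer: 29/634991 ≈ 4.5670e-5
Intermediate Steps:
m = -445230/29 (m = -135*(115 + 74*(-1/58)) = -135*(115 - 37/29) = -135*3298/29 = -445230/29 ≈ -15353.)
1/((-126 - 1*67)² + m) = 1/((-126 - 1*67)² - 445230/29) = 1/((-126 - 67)² - 445230/29) = 1/((-193)² - 445230/29) = 1/(37249 - 445230/29) = 1/(634991/29) = 29/634991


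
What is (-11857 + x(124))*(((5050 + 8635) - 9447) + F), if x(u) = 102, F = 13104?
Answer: -203855210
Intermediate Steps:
(-11857 + x(124))*(((5050 + 8635) - 9447) + F) = (-11857 + 102)*(((5050 + 8635) - 9447) + 13104) = -11755*((13685 - 9447) + 13104) = -11755*(4238 + 13104) = -11755*17342 = -203855210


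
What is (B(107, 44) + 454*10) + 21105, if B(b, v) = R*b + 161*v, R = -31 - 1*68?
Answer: 22136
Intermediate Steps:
R = -99 (R = -31 - 68 = -99)
B(b, v) = -99*b + 161*v
(B(107, 44) + 454*10) + 21105 = ((-99*107 + 161*44) + 454*10) + 21105 = ((-10593 + 7084) + 4540) + 21105 = (-3509 + 4540) + 21105 = 1031 + 21105 = 22136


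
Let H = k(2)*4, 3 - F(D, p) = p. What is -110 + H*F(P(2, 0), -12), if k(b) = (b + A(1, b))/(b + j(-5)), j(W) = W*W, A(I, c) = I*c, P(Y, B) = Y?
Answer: -910/9 ≈ -101.11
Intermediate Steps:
F(D, p) = 3 - p
j(W) = W²
k(b) = 2*b/(25 + b) (k(b) = (b + 1*b)/(b + (-5)²) = (b + b)/(b + 25) = (2*b)/(25 + b) = 2*b/(25 + b))
H = 16/27 (H = (2*2/(25 + 2))*4 = (2*2/27)*4 = (2*2*(1/27))*4 = (4/27)*4 = 16/27 ≈ 0.59259)
-110 + H*F(P(2, 0), -12) = -110 + 16*(3 - 1*(-12))/27 = -110 + 16*(3 + 12)/27 = -110 + (16/27)*15 = -110 + 80/9 = -910/9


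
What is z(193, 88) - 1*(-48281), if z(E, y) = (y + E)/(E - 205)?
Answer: 579091/12 ≈ 48258.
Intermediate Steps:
z(E, y) = (E + y)/(-205 + E)
z(193, 88) - 1*(-48281) = (193 + 88)/(-205 + 193) - 1*(-48281) = 281/(-12) + 48281 = -1/12*281 + 48281 = -281/12 + 48281 = 579091/12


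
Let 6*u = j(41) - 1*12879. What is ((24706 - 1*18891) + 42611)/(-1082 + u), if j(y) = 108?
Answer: -96852/6421 ≈ -15.084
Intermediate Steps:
u = -4257/2 (u = (108 - 1*12879)/6 = (108 - 12879)/6 = (1/6)*(-12771) = -4257/2 ≈ -2128.5)
((24706 - 1*18891) + 42611)/(-1082 + u) = ((24706 - 1*18891) + 42611)/(-1082 - 4257/2) = ((24706 - 18891) + 42611)/(-6421/2) = (5815 + 42611)*(-2/6421) = 48426*(-2/6421) = -96852/6421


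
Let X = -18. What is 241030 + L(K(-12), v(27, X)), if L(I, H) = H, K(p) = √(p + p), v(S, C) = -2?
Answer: 241028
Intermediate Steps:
K(p) = √2*√p (K(p) = √(2*p) = √2*√p)
241030 + L(K(-12), v(27, X)) = 241030 - 2 = 241028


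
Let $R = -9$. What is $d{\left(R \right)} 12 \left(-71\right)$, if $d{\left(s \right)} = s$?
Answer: $7668$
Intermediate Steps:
$d{\left(R \right)} 12 \left(-71\right) = \left(-9\right) 12 \left(-71\right) = \left(-108\right) \left(-71\right) = 7668$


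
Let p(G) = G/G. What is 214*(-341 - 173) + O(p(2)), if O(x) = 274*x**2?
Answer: -109722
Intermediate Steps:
p(G) = 1
214*(-341 - 173) + O(p(2)) = 214*(-341 - 173) + 274*1**2 = 214*(-514) + 274*1 = -109996 + 274 = -109722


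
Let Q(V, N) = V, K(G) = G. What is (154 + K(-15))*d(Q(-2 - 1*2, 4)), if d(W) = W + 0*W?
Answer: -556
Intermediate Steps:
d(W) = W (d(W) = W + 0 = W)
(154 + K(-15))*d(Q(-2 - 1*2, 4)) = (154 - 15)*(-2 - 1*2) = 139*(-2 - 2) = 139*(-4) = -556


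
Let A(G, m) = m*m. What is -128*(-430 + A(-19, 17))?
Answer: 18048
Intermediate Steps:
A(G, m) = m²
-128*(-430 + A(-19, 17)) = -128*(-430 + 17²) = -128*(-430 + 289) = -128*(-141) = 18048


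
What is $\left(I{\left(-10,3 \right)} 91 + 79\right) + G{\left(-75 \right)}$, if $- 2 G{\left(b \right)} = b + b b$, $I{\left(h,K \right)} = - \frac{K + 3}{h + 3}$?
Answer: $-2618$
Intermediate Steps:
$I{\left(h,K \right)} = - \frac{3 + K}{3 + h}$
$G{\left(b \right)} = - \frac{b}{2} - \frac{b^{2}}{2}$ ($G{\left(b \right)} = - \frac{b + b b}{2} = - \frac{b + b^{2}}{2} = - \frac{b}{2} - \frac{b^{2}}{2}$)
$\left(I{\left(-10,3 \right)} 91 + 79\right) + G{\left(-75 \right)} = \left(\frac{-3 - 3}{3 - 10} \cdot 91 + 79\right) - - \frac{75 \left(1 - 75\right)}{2} = \left(\frac{-3 - 3}{-7} \cdot 91 + 79\right) - \left(- \frac{75}{2}\right) \left(-74\right) = \left(\left(- \frac{1}{7}\right) \left(-6\right) 91 + 79\right) - 2775 = \left(\frac{6}{7} \cdot 91 + 79\right) - 2775 = \left(78 + 79\right) - 2775 = 157 - 2775 = -2618$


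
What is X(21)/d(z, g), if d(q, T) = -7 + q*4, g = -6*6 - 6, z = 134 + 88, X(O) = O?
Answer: 21/881 ≈ 0.023837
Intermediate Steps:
z = 222
g = -42 (g = -36 - 6 = -42)
d(q, T) = -7 + 4*q
X(21)/d(z, g) = 21/(-7 + 4*222) = 21/(-7 + 888) = 21/881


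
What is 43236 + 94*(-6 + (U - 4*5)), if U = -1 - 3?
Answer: 40416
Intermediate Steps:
U = -4
43236 + 94*(-6 + (U - 4*5)) = 43236 + 94*(-6 + (-4 - 4*5)) = 43236 + 94*(-6 + (-4 - 20)) = 43236 + 94*(-6 - 24) = 43236 + 94*(-30) = 43236 - 2820 = 40416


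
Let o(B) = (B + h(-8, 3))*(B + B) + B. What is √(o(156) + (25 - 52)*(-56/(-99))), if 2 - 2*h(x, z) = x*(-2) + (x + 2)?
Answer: 2*√1438833/11 ≈ 218.09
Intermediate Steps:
h(x, z) = x/2 (h(x, z) = 1 - (x*(-2) + (x + 2))/2 = 1 - (-2*x + (2 + x))/2 = 1 - (2 - x)/2 = 1 + (-1 + x/2) = x/2)
o(B) = B + 2*B*(-4 + B) (o(B) = (B + (½)*(-8))*(B + B) + B = (B - 4)*(2*B) + B = (-4 + B)*(2*B) + B = 2*B*(-4 + B) + B = B + 2*B*(-4 + B))
√(o(156) + (25 - 52)*(-56/(-99))) = √(156*(-7 + 2*156) + (25 - 52)*(-56/(-99))) = √(156*(-7 + 312) - (-1512)*(-1)/99) = √(156*305 - 27*56/99) = √(47580 - 168/11) = √(523212/11) = 2*√1438833/11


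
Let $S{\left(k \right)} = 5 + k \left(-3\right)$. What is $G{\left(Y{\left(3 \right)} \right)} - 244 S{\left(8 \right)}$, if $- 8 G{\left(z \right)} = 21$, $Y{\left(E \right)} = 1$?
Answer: $\frac{37067}{8} \approx 4633.4$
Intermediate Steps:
$G{\left(z \right)} = - \frac{21}{8}$ ($G{\left(z \right)} = \left(- \frac{1}{8}\right) 21 = - \frac{21}{8}$)
$S{\left(k \right)} = 5 - 3 k$
$G{\left(Y{\left(3 \right)} \right)} - 244 S{\left(8 \right)} = - \frac{21}{8} - 244 \left(5 - 24\right) = - \frac{21}{8} - -4636 = - \frac{21}{8} + 4636 = \frac{37067}{8}$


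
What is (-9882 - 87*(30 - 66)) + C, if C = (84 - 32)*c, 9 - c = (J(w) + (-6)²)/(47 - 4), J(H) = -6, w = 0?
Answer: -271686/43 ≈ -6318.3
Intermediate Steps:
c = 357/43 (c = 9 - (-6 + (-6)²)/(47 - 4) = 9 - (-6 + 36)/43 = 9 - 30/43 = 357/43 ≈ 8.3023)
C = 18564/43 (C = (84 - 32)*(357/43) = 52*(357/43) = 18564/43 ≈ 431.72)
(-9882 - 87*(30 - 66)) + C = (-9882 - 87*(30 - 66)) + 18564/43 = (-9882 - 87*(-36)) + 18564/43 = (-9882 + 3132) + 18564/43 = -6750 + 18564/43 = -271686/43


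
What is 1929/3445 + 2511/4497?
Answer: 5775036/5164055 ≈ 1.1183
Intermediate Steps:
1929/3445 + 2511/4497 = 1929*(1/3445) + 2511*(1/4497) = 1929/3445 + 837/1499 = 5775036/5164055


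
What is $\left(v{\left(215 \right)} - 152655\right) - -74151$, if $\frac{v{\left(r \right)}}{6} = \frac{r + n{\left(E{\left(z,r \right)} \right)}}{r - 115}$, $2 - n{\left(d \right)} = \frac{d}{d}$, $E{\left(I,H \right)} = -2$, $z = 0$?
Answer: $- \frac{1962276}{25} \approx -78491.0$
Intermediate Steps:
$n{\left(d \right)} = 1$ ($n{\left(d \right)} = 2 - \frac{d}{d} = 2 - 1 = 1$)
$v{\left(r \right)} = \frac{6 \left(1 + r\right)}{-115 + r}$ ($v{\left(r \right)} = 6 \frac{r + 1}{r - 115} = 6 \frac{1 + r}{-115 + r} = \frac{6 \left(1 + r\right)}{-115 + r}$)
$\left(v{\left(215 \right)} - 152655\right) - -74151 = \left(\frac{6 \left(1 + 215\right)}{-115 + 215} - 152655\right) - -74151 = \left(6 \cdot \frac{1}{100} \cdot 216 - 152655\right) + 74151 = \left(\frac{324}{25} - 152655\right) + 74151 = - \frac{3816051}{25} + 74151 = - \frac{1962276}{25}$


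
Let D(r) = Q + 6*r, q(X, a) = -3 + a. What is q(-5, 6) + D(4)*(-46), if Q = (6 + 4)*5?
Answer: -3401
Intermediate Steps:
Q = 50 (Q = 10*5 = 50)
D(r) = 50 + 6*r
q(-5, 6) + D(4)*(-46) = (-3 + 6) + (50 + 6*4)*(-46) = 3 + (50 + 24)*(-46) = 3 + 74*(-46) = 3 - 3404 = -3401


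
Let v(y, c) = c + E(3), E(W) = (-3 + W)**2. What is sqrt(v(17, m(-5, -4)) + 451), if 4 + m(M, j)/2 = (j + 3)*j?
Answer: sqrt(451) ≈ 21.237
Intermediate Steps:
m(M, j) = -8 + 2*j*(3 + j) (m(M, j) = -8 + 2*((j + 3)*j) = -8 + 2*((3 + j)*j) = -8 + 2*(j*(3 + j)) = -8 + 2*j*(3 + j))
v(y, c) = c (v(y, c) = c + (-3 + 3)**2 = c + 0**2 = c + 0 = c)
sqrt(v(17, m(-5, -4)) + 451) = sqrt((-8 + 2*(-4)**2 + 6*(-4)) + 451) = sqrt((-8 + 2*16 - 24) + 451) = sqrt((-8 + 32 - 24) + 451) = sqrt(0 + 451) = sqrt(451)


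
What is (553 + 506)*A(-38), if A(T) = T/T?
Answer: 1059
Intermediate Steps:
A(T) = 1
(553 + 506)*A(-38) = (553 + 506)*1 = 1059*1 = 1059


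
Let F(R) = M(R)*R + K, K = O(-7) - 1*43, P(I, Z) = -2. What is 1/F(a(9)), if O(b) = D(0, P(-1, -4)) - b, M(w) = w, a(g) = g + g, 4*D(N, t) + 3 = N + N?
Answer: 4/1149 ≈ 0.0034813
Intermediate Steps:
D(N, t) = -3/4 + N/2 (D(N, t) = -3/4 + (N + N)/4 = -3/4 + (2*N)/4 = -3/4 + N/2)
a(g) = 2*g
O(b) = -3/4 - b (O(b) = (-3/4 + (1/2)*0) - b = (-3/4 + 0) - b = -3/4 - b)
K = -147/4 (K = (-3/4 - 1*(-7)) - 1*43 = (-3/4 + 7) - 43 = 25/4 - 43 = -147/4 ≈ -36.750)
F(R) = -147/4 + R**2 (F(R) = R*R - 147/4 = R**2 - 147/4 = -147/4 + R**2)
1/F(a(9)) = 1/(-147/4 + (2*9)**2) = 1/(-147/4 + 18**2) = 1/(-147/4 + 324) = 1/(1149/4) = 4/1149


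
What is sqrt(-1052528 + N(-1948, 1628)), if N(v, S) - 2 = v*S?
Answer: I*sqrt(4223870) ≈ 2055.2*I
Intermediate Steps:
N(v, S) = 2 + S*v (N(v, S) = 2 + v*S = 2 + S*v)
sqrt(-1052528 + N(-1948, 1628)) = sqrt(-1052528 + (2 + 1628*(-1948))) = sqrt(-1052528 + (2 - 3171344)) = sqrt(-1052528 - 3171342) = sqrt(-4223870) = I*sqrt(4223870)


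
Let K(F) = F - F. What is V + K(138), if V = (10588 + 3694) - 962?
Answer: 13320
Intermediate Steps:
K(F) = 0
V = 13320 (V = 14282 - 962 = 13320)
V + K(138) = 13320 + 0 = 13320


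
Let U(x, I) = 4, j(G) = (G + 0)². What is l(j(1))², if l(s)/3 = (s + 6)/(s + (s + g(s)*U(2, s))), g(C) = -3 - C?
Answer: 9/4 ≈ 2.2500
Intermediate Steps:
j(G) = G²
l(s) = 3*(6 + s)/(-12 - 2*s) (l(s) = 3*((s + 6)/(s + (s + (-3 - s)*4))) = 3*((6 + s)/(s + (s + (-12 - 4*s)))) = 3*((6 + s)/(s + (-12 - 3*s))) = 3*((6 + s)/(-12 - 2*s)) = 3*(6 + s)/(-12 - 2*s))
l(j(1))² = (-3/2)² = 9/4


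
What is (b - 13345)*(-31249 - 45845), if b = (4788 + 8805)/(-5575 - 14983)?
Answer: 10575758890341/10279 ≈ 1.0289e+9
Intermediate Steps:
b = -13593/20558 (b = 13593/(-20558) = 13593*(-1/20558) = -13593/20558 ≈ -0.66120)
(b - 13345)*(-31249 - 45845) = (-13593/20558 - 13345)*(-31249 - 45845) = -274360103/20558*(-77094) = 10575758890341/10279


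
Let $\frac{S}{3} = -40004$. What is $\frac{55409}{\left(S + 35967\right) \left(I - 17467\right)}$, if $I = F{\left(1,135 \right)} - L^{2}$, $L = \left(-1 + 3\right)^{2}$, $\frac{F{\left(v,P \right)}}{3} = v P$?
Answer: $\frac{55409}{1435320510} \approx 3.8604 \cdot 10^{-5}$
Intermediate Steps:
$S = -120012$ ($S = 3 \left(-40004\right) = -120012$)
$F{\left(v,P \right)} = 3 P v$ ($F{\left(v,P \right)} = 3 v P = 3 P v$)
$L = 4$ ($L = 2^{2} = 4$)
$I = 389$ ($I = 3 \cdot 135 \cdot 1 - 4^{2} = 405 - 16 = 389$)
$\frac{55409}{\left(S + 35967\right) \left(I - 17467\right)} = \frac{55409}{\left(-120012 + 35967\right) \left(389 - 17467\right)} = \frac{55409}{\left(-84045\right) \left(-17078\right)} = \frac{55409}{1435320510}$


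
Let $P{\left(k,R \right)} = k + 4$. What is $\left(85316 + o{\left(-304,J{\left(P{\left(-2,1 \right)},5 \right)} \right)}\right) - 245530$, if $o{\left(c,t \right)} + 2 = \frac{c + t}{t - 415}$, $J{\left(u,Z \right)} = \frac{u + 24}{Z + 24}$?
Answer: $- \frac{641341718}{4003} \approx -1.6022 \cdot 10^{5}$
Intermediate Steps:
$P{\left(k,R \right)} = 4 + k$
$J{\left(u,Z \right)} = \frac{24 + u}{24 + Z}$
$o{\left(c,t \right)} = -2 + \frac{c + t}{-415 + t}$ ($o{\left(c,t \right)} = -2 + \frac{c + t}{t - 415} = -2 + \frac{c + t}{-415 + t}$)
$\left(85316 + o{\left(-304,J{\left(P{\left(-2,1 \right)},5 \right)} \right)}\right) - 245530 = \left(85316 + \frac{830 - 304 - \frac{24 + \left(4 - 2\right)}{24 + 5}}{-415 + \frac{24 + \left(4 - 2\right)}{24 + 5}}\right) - 245530 = \left(85316 + \frac{830 - 304 - \frac{24 + 2}{29}}{-415 + \frac{24 + 2}{29}}\right) - 245530 = \left(85316 + \frac{830 - 304 - \frac{1}{29} \cdot 26}{-415 + \frac{1}{29} \cdot 26}\right) - 245530 = \left(85316 + \frac{830 - 304 - \frac{26}{29}}{-415 + \frac{26}{29}}\right) - 245530 = \left(85316 + \frac{830 - 304 - \frac{26}{29}}{- \frac{12009}{29}}\right) - 245530 = \left(85316 - \frac{5076}{4003}\right) - 245530 = \frac{341514872}{4003} - 245530 = - \frac{641341718}{4003}$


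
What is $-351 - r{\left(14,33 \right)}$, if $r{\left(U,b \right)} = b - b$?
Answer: $-351$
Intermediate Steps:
$r{\left(U,b \right)} = 0$
$-351 - r{\left(14,33 \right)} = -351 - 0 = -351 + 0 = -351$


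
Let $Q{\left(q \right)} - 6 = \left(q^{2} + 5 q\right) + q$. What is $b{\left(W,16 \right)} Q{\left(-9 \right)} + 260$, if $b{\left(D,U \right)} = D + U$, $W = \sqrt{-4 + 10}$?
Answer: $788 + 33 \sqrt{6} \approx 868.83$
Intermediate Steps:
$W = \sqrt{6} \approx 2.4495$
$Q{\left(q \right)} = 6 + q^{2} + 6 q$ ($Q{\left(q \right)} = 6 + \left(\left(q^{2} + 5 q\right) + q\right) = 6 + \left(q^{2} + 6 q\right) = 6 + q^{2} + 6 q$)
$b{\left(W,16 \right)} Q{\left(-9 \right)} + 260 = \left(\sqrt{6} + 16\right) \left(6 + \left(-9\right)^{2} + 6 \left(-9\right)\right) + 260 = \left(16 + \sqrt{6}\right) \left(6 + 81 - 54\right) + 260 = \left(16 + \sqrt{6}\right) 33 + 260 = \left(528 + 33 \sqrt{6}\right) + 260 = 788 + 33 \sqrt{6}$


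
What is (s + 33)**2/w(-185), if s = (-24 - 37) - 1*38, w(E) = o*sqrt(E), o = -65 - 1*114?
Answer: 4356*I*sqrt(185)/33115 ≈ 1.7892*I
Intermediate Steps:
o = -179 (o = -65 - 114 = -179)
w(E) = -179*sqrt(E)
s = -99 (s = -61 - 38 = -99)
(s + 33)**2/w(-185) = (-99 + 33)**2/((-179*I*sqrt(185))) = (-66)**2/((-179*I*sqrt(185))) = 4356/((-179*I*sqrt(185))) = 4356*(I*sqrt(185)/33115) = 4356*I*sqrt(185)/33115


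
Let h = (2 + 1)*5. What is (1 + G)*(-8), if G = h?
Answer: -128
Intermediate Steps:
h = 15 (h = 3*5 = 15)
G = 15
(1 + G)*(-8) = (1 + 15)*(-8) = 16*(-8) = -128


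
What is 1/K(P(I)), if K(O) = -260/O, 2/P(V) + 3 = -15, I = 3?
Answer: 1/2340 ≈ 0.00042735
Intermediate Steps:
P(V) = -1/9 (P(V) = 2/(-3 - 15) = 2/(-18) = 2*(-1/18) = -1/9)
1/K(P(I)) = 1/(-260/(-1/9)) = 1/(-260*(-9)) = 1/2340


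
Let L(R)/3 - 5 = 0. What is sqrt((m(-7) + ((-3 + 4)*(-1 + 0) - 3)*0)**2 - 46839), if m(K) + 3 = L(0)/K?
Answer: I*sqrt(2293815)/7 ≈ 216.36*I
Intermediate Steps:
L(R) = 15 (L(R) = 15 + 3*0 = 15 + 0 = 15)
m(K) = -3 + 15/K
sqrt((m(-7) + ((-3 + 4)*(-1 + 0) - 3)*0)**2 - 46839) = sqrt(((-3 + 15/(-7)) + ((-3 + 4)*(-1 + 0) - 3)*0)**2 - 46839) = sqrt(((-3 + 15*(-1/7)) + (1*(-1) - 3)*0)**2 - 46839) = sqrt(((-3 - 15/7) + (-1 - 3)*0)**2 - 46839) = sqrt((-36/7 - 4*0)**2 - 46839) = sqrt((-36/7 + 0)**2 - 46839) = sqrt((-36/7)**2 - 46839) = sqrt(1296/49 - 46839) = sqrt(-2293815/49) = I*sqrt(2293815)/7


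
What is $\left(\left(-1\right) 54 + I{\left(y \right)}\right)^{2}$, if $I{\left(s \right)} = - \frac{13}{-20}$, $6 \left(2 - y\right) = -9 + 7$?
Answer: $\frac{1138489}{400} \approx 2846.2$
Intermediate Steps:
$y = \frac{7}{3}$ ($y = 2 - \frac{-9 + 7}{6} = 2 - - \frac{1}{3} = 2 + \frac{1}{3} = \frac{7}{3} \approx 2.3333$)
$I{\left(s \right)} = \frac{13}{20}$ ($I{\left(s \right)} = \left(-13\right) \left(- \frac{1}{20}\right) = \frac{13}{20}$)
$\left(\left(-1\right) 54 + I{\left(y \right)}\right)^{2} = \left(\left(-1\right) 54 + \frac{13}{20}\right)^{2} = \left(-54 + \frac{13}{20}\right)^{2} = \left(- \frac{1067}{20}\right)^{2} = \frac{1138489}{400}$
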